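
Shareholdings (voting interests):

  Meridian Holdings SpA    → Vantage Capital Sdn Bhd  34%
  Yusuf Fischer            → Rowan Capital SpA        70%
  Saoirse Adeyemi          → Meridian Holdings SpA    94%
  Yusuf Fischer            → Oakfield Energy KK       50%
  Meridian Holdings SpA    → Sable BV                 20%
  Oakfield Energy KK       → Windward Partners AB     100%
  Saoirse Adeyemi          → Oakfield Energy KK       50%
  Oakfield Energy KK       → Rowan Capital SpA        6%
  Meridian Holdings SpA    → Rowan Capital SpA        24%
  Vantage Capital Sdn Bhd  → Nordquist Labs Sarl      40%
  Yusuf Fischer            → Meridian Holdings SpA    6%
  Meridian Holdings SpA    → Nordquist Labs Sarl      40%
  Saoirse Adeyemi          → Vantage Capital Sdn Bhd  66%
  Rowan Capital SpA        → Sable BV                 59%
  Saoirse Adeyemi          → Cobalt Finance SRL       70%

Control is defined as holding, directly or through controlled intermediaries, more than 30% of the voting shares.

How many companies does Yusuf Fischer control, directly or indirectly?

4

Yusuf holds 50% of Oakfield, so Yusuf controls Oakfield.
Yusuf and Oakfield together hold 70% + 6% = 76% of Rowan, so Yusuf controls Rowan.
Oakfield holds 100% of Windward, so Yusuf controls Windward.
Rowan holds 59% of Sable, so Yusuf controls Sable.
No other company's threshold is met.
Yusuf controls 4 companies.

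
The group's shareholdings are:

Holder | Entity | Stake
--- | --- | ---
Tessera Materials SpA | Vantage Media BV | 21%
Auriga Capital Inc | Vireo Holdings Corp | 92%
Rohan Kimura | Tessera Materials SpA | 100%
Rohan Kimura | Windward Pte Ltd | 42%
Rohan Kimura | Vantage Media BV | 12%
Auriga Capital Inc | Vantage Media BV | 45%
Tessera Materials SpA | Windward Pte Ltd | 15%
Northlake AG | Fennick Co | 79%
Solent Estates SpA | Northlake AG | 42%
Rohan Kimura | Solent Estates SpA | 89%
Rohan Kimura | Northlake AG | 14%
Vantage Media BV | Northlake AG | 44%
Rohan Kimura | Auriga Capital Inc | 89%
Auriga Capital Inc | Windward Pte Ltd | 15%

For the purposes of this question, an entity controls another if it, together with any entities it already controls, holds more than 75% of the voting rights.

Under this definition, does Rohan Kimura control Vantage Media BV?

Yes

Rohan holds 89% of Auriga, so Rohan controls Auriga.
Rohan holds 100% of Tessera, so Rohan controls Tessera.
Tessera and Auriga and Rohan together hold 21% + 45% + 12% = 78% of Vantage, so Rohan controls Vantage.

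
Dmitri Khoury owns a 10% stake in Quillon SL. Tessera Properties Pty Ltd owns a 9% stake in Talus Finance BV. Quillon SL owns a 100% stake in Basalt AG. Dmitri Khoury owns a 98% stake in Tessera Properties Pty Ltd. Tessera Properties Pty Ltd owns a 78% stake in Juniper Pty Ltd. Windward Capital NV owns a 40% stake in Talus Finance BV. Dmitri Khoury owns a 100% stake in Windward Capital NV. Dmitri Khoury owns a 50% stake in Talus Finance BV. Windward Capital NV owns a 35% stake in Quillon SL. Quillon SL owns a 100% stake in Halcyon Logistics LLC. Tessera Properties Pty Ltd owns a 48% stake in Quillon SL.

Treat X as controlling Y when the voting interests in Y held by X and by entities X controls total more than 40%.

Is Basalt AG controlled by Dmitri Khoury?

Dmitri holds 100% of Windward, so Dmitri controls Windward.
Dmitri holds 98% of Tessera, so Dmitri controls Tessera.
Windward and Tessera and Dmitri together hold 35% + 48% + 10% = 93% of Quillon, so Dmitri controls Quillon.
Quillon holds 100% of Basalt, so Dmitri controls Basalt.

Yes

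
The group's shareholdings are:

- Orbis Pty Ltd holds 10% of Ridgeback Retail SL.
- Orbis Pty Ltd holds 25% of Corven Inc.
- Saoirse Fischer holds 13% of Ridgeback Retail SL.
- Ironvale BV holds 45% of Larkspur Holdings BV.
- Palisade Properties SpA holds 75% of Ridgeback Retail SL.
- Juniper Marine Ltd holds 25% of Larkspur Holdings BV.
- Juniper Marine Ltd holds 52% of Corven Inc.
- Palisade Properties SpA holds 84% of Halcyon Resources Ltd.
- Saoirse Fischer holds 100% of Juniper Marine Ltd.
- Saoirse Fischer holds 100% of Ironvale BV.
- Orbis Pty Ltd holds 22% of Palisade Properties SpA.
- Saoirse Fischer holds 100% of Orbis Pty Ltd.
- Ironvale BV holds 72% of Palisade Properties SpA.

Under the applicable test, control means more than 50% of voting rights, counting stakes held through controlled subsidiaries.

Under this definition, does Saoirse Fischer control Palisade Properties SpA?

Yes

Saoirse holds 100% of Orbis, so Saoirse controls Orbis.
Saoirse holds 100% of Ironvale, so Saoirse controls Ironvale.
Ironvale and Orbis together hold 72% + 22% = 94% of Palisade, so Saoirse controls Palisade.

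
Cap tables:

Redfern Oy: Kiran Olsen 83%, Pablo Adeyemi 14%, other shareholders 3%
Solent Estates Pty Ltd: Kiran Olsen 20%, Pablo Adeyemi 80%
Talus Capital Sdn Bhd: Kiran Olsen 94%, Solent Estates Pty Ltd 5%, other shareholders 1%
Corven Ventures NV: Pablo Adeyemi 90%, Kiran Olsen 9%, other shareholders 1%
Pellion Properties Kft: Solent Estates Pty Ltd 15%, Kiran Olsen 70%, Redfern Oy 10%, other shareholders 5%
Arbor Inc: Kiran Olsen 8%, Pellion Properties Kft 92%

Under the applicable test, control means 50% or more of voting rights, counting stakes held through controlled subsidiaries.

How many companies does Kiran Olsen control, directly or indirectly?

Kiran holds 83% of Redfern, so Kiran controls Redfern.
Kiran holds 94% of Talus, so Kiran controls Talus.
Kiran and Redfern together hold 70% + 10% = 80% of Pellion, so Kiran controls Pellion.
Kiran and Pellion together hold 8% + 92% = 100% of Arbor, so Kiran controls Arbor.
No other company's threshold is met.
Kiran controls 4 companies.

4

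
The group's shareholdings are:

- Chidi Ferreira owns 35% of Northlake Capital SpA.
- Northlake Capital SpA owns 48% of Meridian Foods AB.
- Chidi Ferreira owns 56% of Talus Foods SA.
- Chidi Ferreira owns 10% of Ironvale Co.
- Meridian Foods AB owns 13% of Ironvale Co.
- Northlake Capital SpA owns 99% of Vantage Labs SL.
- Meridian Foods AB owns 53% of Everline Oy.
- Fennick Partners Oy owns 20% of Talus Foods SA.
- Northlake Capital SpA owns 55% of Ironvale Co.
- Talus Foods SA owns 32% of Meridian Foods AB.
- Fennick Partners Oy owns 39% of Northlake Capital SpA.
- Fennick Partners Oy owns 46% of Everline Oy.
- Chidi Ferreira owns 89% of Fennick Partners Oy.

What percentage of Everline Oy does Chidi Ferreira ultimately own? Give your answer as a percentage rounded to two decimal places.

71.19%

Chidi reaches Everline along 5 paths.
Via Fennick → Talus → Meridian: 89% × 20% × 32% × 53% = 3.01888%.
Via Talus → Meridian: 56% × 32% × 53% = 9.4976%.
Via Fennick → Northlake → Meridian: 89% × 39% × 48% × 53% = 8.830224%.
Via Northlake → Meridian: 35% × 48% × 53% = 8.904%.
Via Fennick: 89% × 46% = 40.94%.
Total: 3.01888% + 9.4976% + 8.830224% + 8.904% + 40.94% = 71.190704%.
Rounded: 71.19%.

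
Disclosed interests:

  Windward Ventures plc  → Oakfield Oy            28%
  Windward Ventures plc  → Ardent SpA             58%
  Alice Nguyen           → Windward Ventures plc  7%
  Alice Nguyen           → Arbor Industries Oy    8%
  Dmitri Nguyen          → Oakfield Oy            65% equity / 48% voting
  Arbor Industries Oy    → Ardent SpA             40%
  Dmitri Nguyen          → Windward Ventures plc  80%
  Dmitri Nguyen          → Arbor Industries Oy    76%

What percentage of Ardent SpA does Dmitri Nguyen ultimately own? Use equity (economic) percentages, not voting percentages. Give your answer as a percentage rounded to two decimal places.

76.80%

Dmitri reaches Ardent along 2 paths.
Via Windward: 80% × 58% = 46.4%.
Via Arbor: 76% × 40% = 30.4%.
Total: 46.4% + 30.4% = 76.8%.
Rounded: 76.80%.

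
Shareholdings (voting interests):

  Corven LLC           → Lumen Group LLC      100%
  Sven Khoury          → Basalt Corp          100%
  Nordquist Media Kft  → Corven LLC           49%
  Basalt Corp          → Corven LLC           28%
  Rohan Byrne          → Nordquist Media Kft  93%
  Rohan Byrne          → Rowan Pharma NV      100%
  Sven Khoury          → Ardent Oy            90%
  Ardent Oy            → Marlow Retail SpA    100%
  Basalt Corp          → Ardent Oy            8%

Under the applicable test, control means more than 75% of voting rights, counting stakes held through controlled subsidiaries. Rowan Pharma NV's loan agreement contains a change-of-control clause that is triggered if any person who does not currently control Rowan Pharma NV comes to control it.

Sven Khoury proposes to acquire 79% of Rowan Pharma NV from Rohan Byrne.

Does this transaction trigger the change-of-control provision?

The purchase adds only to Sven's holdings (Rohan's stake shrinks), so Sven is the only person who could newly come to control Rowan.
Sven holds 100% of Basalt, so Sven controls Basalt.
Basalt and Sven together hold 8% + 90% = 98% of Ardent, so Sven controls Ardent.
Ardent holds 100% of Marlow, so Sven controls Marlow.
Neither Sven nor any entity Sven controls holds any voting interest in Rowan.
So before the transaction, Sven does not control Rowan.
After the purchase, Sven holds 79% of Rowan directly, and Rohan's stake falls to 21%.
Sven holds 79% of Rowan, so Sven controls Rowan.
Sven did not control Rowan before and does after, so the clause is triggered.

Yes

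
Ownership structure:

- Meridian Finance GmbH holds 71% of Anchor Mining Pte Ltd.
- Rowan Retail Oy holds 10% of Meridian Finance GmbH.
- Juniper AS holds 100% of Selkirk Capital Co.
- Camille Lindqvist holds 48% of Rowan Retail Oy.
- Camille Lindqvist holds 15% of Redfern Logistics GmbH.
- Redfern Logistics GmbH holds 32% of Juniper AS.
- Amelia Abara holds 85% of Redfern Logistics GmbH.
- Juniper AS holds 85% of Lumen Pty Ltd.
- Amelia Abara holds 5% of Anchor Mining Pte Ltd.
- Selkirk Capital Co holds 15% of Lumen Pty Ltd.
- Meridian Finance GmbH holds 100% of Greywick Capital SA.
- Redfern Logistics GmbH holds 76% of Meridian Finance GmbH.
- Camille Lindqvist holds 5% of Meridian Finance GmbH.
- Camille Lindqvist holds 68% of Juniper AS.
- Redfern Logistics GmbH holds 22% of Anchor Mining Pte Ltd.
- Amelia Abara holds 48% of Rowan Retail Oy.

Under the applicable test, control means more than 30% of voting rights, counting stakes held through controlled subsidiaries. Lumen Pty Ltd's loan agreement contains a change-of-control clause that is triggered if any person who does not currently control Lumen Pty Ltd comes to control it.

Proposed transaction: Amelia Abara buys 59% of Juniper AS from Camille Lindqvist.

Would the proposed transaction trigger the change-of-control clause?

No

The purchase adds only to Amelia's holdings (Camille's stake shrinks), so Amelia is the only person who could newly come to control Lumen.
Amelia holds 85% of Redfern, so Amelia controls Redfern.
Redfern holds 32% of Juniper, so Amelia controls Juniper.
Juniper holds 100% of Selkirk, so Amelia controls Selkirk.
Juniper and Selkirk together hold 85% + 15% = 100% of Lumen, so Amelia controls Lumen.
So Amelia already controls Lumen before the transaction.
After the purchase, Amelia holds 59% of Juniper directly, and Camille's stake falls to 9%.
Amelia controlled Lumen already, so this is not a new person acquiring control; every other person's position is unchanged or reduced.
No new person acquires control, so the clause is not triggered.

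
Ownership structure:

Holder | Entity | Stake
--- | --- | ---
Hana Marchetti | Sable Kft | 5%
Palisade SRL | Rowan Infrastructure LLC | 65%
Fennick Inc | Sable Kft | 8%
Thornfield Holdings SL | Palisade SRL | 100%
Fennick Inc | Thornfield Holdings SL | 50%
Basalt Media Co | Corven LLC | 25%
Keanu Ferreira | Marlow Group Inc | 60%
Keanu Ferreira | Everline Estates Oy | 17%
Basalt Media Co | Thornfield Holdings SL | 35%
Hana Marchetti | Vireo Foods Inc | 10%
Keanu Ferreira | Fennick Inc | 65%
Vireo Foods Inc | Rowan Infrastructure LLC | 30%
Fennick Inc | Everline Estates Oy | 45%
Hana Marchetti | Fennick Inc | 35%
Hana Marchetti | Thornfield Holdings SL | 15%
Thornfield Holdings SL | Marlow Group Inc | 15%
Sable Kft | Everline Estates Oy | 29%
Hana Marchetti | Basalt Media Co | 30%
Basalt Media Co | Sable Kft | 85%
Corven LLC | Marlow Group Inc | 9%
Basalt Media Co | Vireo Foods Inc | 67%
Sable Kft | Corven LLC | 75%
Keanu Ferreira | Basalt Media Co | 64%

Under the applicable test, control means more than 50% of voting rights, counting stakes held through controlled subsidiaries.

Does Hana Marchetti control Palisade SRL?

No

Hana's largest direct stake is 35% in Fennick, which does not meet the threshold, so Hana controls no company.
Neither Hana nor any entity Hana controls holds any voting interest in Palisade.
So Hana does not control Palisade.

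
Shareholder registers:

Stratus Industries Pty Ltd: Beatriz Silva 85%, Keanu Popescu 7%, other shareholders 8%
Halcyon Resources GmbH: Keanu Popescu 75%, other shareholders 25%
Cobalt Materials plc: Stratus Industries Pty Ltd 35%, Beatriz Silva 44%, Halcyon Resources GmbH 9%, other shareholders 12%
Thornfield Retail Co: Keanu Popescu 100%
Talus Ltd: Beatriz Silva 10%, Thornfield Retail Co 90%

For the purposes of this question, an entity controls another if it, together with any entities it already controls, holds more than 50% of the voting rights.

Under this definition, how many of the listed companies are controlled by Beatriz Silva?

Beatriz holds 85% of Stratus, so Beatriz controls Stratus.
Stratus and Beatriz together hold 35% + 44% = 79% of Cobalt, so Beatriz controls Cobalt.
No other company's threshold is met.
Beatriz controls 2 companies.

2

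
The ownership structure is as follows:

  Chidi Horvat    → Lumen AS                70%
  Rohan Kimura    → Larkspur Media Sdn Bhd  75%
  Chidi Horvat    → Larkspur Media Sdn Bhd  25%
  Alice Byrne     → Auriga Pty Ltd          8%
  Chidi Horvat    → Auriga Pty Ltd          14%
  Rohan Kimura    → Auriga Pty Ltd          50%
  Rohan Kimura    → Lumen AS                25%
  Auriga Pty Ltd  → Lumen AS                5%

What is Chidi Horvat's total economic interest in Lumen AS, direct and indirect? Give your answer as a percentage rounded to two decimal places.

70.70%

Chidi reaches Lumen along 2 paths.
Via Auriga: 14% × 5% = 0.7%.
Direct stake: 70% = 70%.
Total: 0.7% + 70% = 70.7%.
Rounded: 70.70%.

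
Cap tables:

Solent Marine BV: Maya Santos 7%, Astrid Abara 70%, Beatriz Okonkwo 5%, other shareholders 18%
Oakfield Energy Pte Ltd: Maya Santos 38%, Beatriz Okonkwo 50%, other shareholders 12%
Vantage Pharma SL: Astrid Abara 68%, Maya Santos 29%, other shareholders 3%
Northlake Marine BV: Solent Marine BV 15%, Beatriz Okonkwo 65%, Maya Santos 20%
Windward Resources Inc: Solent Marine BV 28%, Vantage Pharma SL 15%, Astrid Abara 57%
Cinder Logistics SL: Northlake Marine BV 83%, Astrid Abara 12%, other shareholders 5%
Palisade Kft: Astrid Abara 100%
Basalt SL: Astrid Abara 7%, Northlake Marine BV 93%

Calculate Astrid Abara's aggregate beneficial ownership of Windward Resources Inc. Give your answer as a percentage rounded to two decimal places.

Astrid reaches Windward along 3 paths.
Via Solent: 70% × 28% = 19.6%.
Via Vantage: 68% × 15% = 10.2%.
Direct stake: 57% = 57%.
Total: 19.6% + 10.2% + 57% = 86.8%.
Rounded: 86.80%.

86.80%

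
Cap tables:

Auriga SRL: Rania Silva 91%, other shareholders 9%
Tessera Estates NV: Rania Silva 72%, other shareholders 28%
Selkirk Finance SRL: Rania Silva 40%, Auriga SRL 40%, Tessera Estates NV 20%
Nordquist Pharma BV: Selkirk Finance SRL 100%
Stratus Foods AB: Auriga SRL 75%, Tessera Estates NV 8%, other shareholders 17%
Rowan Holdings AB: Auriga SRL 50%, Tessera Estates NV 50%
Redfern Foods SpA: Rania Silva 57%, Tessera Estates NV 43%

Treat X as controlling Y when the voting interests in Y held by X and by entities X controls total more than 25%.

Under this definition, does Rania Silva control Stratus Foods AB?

Yes

Rania holds 91% of Auriga, so Rania controls Auriga.
Rania holds 72% of Tessera, so Rania controls Tessera.
Auriga and Tessera together hold 75% + 8% = 83% of Stratus, so Rania controls Stratus.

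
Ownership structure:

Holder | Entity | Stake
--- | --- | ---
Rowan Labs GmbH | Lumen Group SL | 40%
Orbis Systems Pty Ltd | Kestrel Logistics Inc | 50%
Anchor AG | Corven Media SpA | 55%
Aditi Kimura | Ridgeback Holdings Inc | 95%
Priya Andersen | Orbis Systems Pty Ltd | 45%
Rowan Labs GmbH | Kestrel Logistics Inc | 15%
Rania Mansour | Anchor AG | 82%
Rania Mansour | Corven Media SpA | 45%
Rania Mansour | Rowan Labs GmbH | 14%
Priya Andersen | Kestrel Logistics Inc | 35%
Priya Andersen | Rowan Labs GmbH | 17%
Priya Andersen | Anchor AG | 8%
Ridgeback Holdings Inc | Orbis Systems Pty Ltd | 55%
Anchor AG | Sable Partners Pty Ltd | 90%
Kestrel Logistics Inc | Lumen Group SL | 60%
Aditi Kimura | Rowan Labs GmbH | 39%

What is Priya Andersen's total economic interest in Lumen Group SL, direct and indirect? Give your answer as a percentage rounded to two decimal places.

Priya reaches Lumen along 4 paths.
Via Rowan → Kestrel: 17% × 15% × 60% = 1.53%.
Via Orbis → Kestrel: 45% × 50% × 60% = 13.5%.
Via Kestrel: 35% × 60% = 21%.
Via Rowan: 17% × 40% = 6.8%.
Total: 1.53% + 13.5% + 21% + 6.8% = 42.83%.

42.83%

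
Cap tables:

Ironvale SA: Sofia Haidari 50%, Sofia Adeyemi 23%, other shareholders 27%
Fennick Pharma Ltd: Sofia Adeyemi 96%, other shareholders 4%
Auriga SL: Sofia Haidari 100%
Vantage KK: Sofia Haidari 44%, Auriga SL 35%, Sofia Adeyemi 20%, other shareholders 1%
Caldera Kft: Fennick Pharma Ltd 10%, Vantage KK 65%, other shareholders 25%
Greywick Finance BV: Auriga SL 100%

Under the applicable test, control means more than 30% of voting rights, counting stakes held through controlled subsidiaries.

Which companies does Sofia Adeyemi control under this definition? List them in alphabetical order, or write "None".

Sofia Adeyemi holds 96% of Fennick, so Sofia Adeyemi controls Fennick.
No other company's threshold is met.

Fennick Pharma Ltd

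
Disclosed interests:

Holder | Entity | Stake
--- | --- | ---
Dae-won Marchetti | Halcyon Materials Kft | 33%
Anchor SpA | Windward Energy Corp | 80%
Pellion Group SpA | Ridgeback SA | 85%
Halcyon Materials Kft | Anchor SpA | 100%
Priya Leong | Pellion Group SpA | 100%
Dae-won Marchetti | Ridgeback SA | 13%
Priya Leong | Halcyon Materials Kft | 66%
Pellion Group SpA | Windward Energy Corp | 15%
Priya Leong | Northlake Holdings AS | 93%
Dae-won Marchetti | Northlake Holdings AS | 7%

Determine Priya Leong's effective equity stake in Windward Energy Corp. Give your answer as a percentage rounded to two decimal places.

67.80%

Priya reaches Windward along 2 paths.
Via Halcyon → Anchor: 66% × 100% × 80% = 52.8%.
Via Pellion: 100% × 15% = 15%.
Total: 52.8% + 15% = 67.8%.
Rounded: 67.80%.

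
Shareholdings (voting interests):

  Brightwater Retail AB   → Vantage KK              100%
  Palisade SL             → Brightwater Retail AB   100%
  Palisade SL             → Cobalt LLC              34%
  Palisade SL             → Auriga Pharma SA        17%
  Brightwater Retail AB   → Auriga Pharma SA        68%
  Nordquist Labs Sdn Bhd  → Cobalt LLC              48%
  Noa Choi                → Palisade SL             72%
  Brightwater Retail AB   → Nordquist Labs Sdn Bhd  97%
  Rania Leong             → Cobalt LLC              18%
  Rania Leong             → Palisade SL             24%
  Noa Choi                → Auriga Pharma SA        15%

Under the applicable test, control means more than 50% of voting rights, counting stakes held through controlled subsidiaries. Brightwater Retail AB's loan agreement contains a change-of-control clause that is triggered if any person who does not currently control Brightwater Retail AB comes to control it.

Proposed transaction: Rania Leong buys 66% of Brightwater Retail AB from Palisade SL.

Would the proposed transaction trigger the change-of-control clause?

Yes

The purchase adds only to Rania's holdings (Palisade's stake shrinks), so Rania is the only person who could newly come to control Brightwater.
Rania's largest direct stake is 24% in Palisade, which does not meet the threshold, so Rania controls no company.
Neither Rania nor any entity Rania controls holds any voting interest in Brightwater.
So before the transaction, Rania does not control Brightwater.
After the purchase, Rania holds 66% of Brightwater directly, and Palisade's stake falls to 34%.
Rania holds 66% of Brightwater, so Rania controls Brightwater.
Rania did not control Brightwater before and does after, so the clause is triggered.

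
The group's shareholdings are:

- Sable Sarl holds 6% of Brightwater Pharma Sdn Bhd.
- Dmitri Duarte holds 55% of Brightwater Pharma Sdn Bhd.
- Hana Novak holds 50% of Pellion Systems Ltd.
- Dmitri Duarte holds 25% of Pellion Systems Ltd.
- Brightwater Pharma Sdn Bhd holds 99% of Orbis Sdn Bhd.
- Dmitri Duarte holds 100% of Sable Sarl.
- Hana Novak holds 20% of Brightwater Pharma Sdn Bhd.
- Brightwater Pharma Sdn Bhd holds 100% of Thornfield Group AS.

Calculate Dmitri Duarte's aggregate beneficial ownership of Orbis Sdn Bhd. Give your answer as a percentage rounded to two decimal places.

60.39%

Dmitri reaches Orbis along 2 paths.
Via Brightwater: 55% × 99% = 54.45%.
Via Sable → Brightwater: 100% × 6% × 99% = 5.94%.
Total: 54.45% + 5.94% = 60.39%.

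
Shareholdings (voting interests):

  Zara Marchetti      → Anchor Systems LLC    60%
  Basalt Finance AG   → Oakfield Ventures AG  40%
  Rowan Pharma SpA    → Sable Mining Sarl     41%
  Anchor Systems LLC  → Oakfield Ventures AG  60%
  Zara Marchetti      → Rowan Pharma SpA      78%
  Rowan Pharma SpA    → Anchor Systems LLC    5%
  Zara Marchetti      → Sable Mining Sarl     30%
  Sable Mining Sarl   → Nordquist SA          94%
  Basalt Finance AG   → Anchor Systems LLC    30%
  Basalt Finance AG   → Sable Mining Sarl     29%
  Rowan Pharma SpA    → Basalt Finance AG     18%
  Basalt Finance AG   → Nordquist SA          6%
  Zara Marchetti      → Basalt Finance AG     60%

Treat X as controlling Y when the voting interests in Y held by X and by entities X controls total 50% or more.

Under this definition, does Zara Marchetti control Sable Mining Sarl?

Zara holds 78% of Rowan, so Zara controls Rowan.
Rowan and Zara together hold 18% + 60% = 78% of Basalt, so Zara controls Basalt.
Basalt and Zara and Rowan together hold 29% + 30% + 41% = 100% of Sable, so Zara controls Sable.

Yes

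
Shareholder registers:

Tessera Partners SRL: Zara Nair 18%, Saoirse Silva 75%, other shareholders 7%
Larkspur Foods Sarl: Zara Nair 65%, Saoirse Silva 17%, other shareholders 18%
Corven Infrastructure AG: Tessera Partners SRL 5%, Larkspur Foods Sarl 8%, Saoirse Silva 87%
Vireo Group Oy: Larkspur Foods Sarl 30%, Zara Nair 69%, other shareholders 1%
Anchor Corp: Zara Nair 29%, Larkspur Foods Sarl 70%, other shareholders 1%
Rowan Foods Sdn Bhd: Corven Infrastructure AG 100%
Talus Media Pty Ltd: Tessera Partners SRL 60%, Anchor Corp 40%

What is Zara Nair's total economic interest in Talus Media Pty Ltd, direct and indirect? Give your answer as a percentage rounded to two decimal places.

40.60%

Zara reaches Talus along 3 paths.
Via Tessera: 18% × 60% = 10.8%.
Via Anchor: 29% × 40% = 11.6%.
Via Larkspur → Anchor: 65% × 70% × 40% = 18.2%.
Total: 10.8% + 11.6% + 18.2% = 40.6%.
Rounded: 40.60%.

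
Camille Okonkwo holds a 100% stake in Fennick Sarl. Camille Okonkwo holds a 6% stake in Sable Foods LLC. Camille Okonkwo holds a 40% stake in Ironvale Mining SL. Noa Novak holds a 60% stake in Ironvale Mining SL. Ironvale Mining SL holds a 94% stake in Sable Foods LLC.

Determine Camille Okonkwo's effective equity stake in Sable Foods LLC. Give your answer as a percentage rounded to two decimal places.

43.60%

Camille reaches Sable along 2 paths.
Via Ironvale: 40% × 94% = 37.6%.
Direct stake: 6% = 6%.
Total: 37.6% + 6% = 43.6%.
Rounded: 43.60%.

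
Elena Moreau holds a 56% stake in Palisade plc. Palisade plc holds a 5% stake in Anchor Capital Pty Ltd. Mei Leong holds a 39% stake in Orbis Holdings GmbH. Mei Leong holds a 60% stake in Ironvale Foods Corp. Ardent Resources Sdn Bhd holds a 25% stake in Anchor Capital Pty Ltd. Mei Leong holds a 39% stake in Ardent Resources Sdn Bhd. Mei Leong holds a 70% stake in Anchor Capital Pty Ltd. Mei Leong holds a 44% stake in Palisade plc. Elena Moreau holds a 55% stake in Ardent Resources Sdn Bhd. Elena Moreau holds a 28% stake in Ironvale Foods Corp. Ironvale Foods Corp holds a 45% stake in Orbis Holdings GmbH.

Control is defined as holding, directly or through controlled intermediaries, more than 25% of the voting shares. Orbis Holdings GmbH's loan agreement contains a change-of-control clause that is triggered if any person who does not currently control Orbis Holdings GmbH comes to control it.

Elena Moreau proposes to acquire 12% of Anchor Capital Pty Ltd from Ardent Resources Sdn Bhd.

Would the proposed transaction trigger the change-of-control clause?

The purchase adds only to Elena's holdings (Ardent's stake shrinks), so Elena is the only person who could newly come to control Orbis.
Elena holds 28% of Ironvale, so Elena controls Ironvale.
Ironvale holds 45% of Orbis, so Elena controls Orbis.
So Elena already controls Orbis before the transaction.
After the purchase, Elena holds 12% of Anchor directly, and Ardent's stake falls to 13%.
Elena controlled Orbis already, so this is not a new person acquiring control; every other person's position is unchanged or reduced.
No new person acquires control, so the clause is not triggered.

No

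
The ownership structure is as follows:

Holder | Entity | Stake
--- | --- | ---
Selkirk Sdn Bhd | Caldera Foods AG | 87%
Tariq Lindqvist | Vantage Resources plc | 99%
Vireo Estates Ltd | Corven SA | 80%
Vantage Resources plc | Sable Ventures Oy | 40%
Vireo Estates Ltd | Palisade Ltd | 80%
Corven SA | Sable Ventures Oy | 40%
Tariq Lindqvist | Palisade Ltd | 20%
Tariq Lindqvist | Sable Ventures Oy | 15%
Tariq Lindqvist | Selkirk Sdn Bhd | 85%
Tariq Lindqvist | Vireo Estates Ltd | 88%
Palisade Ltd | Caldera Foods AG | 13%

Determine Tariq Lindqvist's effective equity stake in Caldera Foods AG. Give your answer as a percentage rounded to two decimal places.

85.70%

Tariq reaches Caldera along 3 paths.
Via Selkirk: 85% × 87% = 73.95%.
Via Vireo → Palisade: 88% × 80% × 13% = 9.152%.
Via Palisade: 20% × 13% = 2.6%.
Total: 73.95% + 9.152% + 2.6% = 85.702%.
Rounded: 85.70%.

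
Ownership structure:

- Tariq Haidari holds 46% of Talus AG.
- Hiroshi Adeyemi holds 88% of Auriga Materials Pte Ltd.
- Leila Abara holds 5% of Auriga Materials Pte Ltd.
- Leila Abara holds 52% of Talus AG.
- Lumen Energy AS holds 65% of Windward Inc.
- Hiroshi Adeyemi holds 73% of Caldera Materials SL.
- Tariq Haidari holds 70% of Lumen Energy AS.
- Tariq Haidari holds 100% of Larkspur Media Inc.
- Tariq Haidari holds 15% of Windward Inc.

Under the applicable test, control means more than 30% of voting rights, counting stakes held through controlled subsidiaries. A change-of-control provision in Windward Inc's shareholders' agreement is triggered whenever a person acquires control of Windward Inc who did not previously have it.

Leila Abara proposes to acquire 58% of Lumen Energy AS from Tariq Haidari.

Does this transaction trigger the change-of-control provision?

Yes

The purchase adds only to Leila's holdings (Tariq's stake shrinks), so Leila is the only person who could newly come to control Windward.
Leila holds 52% of Talus, so Leila controls Talus.
Neither Leila nor any entity Leila controls holds any voting interest in Windward.
So before the transaction, Leila does not control Windward.
After the purchase, Leila holds 58% of Lumen directly, and Tariq's stake falls to 12%.
Leila holds 58% of Lumen, so Leila controls Lumen.
Lumen holds 65% of Windward, so Leila controls Windward.
Leila did not control Windward before and does after, so the clause is triggered.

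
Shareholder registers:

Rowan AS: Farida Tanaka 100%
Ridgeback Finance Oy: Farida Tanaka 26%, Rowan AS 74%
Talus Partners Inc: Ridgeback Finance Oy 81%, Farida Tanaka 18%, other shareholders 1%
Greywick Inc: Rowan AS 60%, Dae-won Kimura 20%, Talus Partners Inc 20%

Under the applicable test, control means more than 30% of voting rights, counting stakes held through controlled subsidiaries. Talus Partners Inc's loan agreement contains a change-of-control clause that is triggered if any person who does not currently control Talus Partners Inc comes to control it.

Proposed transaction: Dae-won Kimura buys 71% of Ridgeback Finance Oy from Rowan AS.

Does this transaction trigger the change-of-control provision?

Yes

The purchase adds only to Dae-won's holdings (Rowan's stake shrinks), so Dae-won is the only person who could newly come to control Talus.
Dae-won's largest direct stake is 20% in Greywick, which does not meet the threshold, so Dae-won controls no company.
Neither Dae-won nor any entity Dae-won controls holds any voting interest in Talus.
So before the transaction, Dae-won does not control Talus.
After the purchase, Dae-won holds 71% of Ridgeback directly, and Rowan's stake falls to 3%.
Dae-won holds 71% of Ridgeback, so Dae-won controls Ridgeback.
Ridgeback holds 81% of Talus, so Dae-won controls Talus.
Dae-won did not control Talus before and does after, so the clause is triggered.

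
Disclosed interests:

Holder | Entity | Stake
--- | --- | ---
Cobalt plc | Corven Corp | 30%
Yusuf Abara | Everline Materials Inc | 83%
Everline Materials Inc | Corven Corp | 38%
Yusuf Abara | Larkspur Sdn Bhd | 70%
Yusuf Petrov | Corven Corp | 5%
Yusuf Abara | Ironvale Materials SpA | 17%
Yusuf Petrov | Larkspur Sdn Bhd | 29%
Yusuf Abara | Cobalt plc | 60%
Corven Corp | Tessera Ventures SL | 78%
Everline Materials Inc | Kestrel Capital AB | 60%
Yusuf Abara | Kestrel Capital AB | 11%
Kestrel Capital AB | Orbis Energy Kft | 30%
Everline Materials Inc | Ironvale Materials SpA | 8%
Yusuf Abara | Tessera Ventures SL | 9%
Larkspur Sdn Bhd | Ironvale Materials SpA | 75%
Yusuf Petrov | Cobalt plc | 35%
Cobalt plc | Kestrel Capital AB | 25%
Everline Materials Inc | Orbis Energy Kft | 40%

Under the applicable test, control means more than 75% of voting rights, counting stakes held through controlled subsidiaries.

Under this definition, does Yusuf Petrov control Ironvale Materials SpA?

No

Yusuf Petrov's largest direct stake is 35% in Cobalt, which does not meet the threshold, so Yusuf Petrov controls no company.
Neither Yusuf Petrov nor any entity Yusuf Petrov controls holds any voting interest in Ironvale.
So Yusuf Petrov does not control Ironvale.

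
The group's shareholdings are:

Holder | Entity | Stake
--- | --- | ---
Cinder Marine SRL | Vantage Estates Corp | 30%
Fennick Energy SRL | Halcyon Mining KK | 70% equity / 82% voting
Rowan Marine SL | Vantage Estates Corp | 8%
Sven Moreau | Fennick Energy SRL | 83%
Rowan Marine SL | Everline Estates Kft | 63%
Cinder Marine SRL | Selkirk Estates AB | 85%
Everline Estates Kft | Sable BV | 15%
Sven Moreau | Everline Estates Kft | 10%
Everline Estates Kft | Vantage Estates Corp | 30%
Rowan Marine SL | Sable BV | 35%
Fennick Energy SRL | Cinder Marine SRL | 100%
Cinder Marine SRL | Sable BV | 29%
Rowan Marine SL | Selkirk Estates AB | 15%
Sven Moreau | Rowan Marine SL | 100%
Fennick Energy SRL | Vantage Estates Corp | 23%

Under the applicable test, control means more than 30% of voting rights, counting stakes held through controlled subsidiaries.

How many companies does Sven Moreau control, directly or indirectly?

Sven holds 100% of Rowan, so Sven controls Rowan.
Sven holds 83% of Fennick, so Sven controls Fennick.
Rowan and Sven together hold 63% + 10% = 73% of Everline, so Sven controls Everline.
Fennick holds 100% of Cinder, so Sven controls Cinder.
Fennick holds 82% of Halcyon, so Sven controls Halcyon.
Cinder and Everline and Fennick and Rowan together hold 30% + 30% + 23% + 8% = 91% of Vantage, so Sven controls Vantage.
Rowan and Cinder together hold 15% + 85% = 100% of Selkirk, so Sven controls Selkirk.
Cinder and Everline and Rowan together hold 29% + 15% + 35% = 79% of Sable, so Sven controls Sable.
Sven controls 8 companies.

8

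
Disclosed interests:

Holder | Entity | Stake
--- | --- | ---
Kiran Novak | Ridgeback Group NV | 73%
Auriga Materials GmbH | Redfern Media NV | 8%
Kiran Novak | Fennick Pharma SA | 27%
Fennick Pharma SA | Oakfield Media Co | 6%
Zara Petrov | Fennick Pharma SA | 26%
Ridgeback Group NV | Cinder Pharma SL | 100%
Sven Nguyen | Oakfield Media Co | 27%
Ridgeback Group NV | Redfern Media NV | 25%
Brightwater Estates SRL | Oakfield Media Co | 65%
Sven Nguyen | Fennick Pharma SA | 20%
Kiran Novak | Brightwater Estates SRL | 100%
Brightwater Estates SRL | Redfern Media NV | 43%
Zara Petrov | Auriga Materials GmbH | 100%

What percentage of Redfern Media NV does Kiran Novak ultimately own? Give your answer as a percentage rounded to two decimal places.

61.25%

Kiran reaches Redfern along 2 paths.
Via Brightwater: 100% × 43% = 43%.
Via Ridgeback: 73% × 25% = 18.25%.
Total: 43% + 18.25% = 61.25%.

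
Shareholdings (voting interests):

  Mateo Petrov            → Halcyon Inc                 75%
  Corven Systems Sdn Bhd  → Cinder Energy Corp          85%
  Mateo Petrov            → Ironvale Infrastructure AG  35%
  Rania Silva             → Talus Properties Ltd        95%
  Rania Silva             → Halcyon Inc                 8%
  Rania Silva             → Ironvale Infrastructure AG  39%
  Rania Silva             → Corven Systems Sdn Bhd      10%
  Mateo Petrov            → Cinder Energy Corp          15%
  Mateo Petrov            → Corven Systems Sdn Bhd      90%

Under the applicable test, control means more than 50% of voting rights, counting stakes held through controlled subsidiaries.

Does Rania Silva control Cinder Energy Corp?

No

Rania holds 95% of Talus, so Rania controls Talus.
Neither Rania nor any entity Rania controls holds any voting interest in Cinder.
So Rania does not control Cinder.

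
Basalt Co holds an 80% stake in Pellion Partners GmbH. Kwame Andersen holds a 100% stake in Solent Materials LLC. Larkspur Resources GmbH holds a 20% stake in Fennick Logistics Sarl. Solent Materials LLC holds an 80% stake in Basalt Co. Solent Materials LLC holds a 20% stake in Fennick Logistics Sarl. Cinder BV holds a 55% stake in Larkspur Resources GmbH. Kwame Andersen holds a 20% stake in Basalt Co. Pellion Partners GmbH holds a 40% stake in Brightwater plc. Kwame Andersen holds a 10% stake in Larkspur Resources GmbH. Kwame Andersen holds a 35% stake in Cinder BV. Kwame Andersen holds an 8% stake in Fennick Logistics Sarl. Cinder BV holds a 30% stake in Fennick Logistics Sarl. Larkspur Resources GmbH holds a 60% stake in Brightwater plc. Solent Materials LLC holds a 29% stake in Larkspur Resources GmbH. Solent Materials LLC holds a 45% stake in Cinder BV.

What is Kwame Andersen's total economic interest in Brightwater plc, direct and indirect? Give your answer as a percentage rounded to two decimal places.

Kwame reaches Brightwater along 6 paths.
Via Basalt → Pellion: 20% × 80% × 40% = 6.4%.
Via Solent → Basalt → Pellion: 100% × 80% × 80% × 40% = 25.6%.
Via Solent → Larkspur: 100% × 29% × 60% = 17.4%.
Via Cinder → Larkspur: 35% × 55% × 60% = 11.55%.
Via Solent → Cinder → Larkspur: 100% × 45% × 55% × 60% = 14.85%.
Via Larkspur: 10% × 60% = 6%.
Total: 6.4% + 25.6% + 17.4% + 11.55% + 14.85% + 6% = 81.8%.
Rounded: 81.80%.

81.80%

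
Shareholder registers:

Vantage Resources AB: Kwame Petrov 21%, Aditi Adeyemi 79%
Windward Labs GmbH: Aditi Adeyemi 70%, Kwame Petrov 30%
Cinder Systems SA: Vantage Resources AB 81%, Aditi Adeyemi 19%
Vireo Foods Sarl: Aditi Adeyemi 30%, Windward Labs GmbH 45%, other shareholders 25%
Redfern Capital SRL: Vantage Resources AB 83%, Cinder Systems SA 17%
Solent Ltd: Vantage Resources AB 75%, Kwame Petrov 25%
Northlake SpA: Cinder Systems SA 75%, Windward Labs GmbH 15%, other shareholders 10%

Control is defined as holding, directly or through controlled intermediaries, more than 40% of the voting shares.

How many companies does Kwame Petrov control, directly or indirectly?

0

Kwame's largest direct stake is 30% in Windward, which does not meet the threshold.
Kwame controls 0 companies.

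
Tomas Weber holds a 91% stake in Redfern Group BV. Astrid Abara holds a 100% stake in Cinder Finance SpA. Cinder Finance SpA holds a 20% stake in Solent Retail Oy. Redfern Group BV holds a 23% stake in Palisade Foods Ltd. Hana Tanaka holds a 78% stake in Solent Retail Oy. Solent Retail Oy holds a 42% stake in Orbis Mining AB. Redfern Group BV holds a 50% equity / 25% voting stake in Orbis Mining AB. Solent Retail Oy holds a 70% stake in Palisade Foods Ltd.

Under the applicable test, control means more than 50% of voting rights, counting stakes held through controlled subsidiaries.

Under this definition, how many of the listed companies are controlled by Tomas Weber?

1

Tomas holds 91% of Redfern, so Tomas controls Redfern.
No other company's threshold is met.
Tomas controls 1 company.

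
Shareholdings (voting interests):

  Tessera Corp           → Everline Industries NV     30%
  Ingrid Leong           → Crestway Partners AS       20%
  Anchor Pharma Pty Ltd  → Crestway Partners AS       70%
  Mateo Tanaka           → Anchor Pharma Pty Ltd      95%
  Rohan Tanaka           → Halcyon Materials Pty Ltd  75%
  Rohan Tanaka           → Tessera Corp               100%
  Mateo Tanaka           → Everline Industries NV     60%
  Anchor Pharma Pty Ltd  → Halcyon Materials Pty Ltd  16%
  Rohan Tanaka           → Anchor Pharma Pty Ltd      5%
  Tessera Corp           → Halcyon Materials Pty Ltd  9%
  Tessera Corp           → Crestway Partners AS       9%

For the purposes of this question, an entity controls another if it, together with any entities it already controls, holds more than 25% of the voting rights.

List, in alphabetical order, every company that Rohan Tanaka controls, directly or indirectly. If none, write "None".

Rohan holds 100% of Tessera, so Rohan controls Tessera.
Tessera and Rohan together hold 9% + 75% = 84% of Halcyon, so Rohan controls Halcyon.
Tessera holds 30% of Everline, so Rohan controls Everline.
No other company's threshold is met.

Everline Industries NV, Halcyon Materials Pty Ltd, Tessera Corp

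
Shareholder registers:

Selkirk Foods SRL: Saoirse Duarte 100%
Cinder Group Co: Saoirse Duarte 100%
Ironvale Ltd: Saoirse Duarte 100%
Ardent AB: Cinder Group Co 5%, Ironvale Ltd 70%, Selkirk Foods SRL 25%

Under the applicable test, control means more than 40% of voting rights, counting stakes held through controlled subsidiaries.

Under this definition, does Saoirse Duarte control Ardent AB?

Yes

Saoirse holds 100% of Cinder, so Saoirse controls Cinder.
Saoirse holds 100% of Ironvale, so Saoirse controls Ironvale.
Saoirse holds 100% of Selkirk, so Saoirse controls Selkirk.
Cinder and Ironvale and Selkirk together hold 5% + 70% + 25% = 100% of Ardent, so Saoirse controls Ardent.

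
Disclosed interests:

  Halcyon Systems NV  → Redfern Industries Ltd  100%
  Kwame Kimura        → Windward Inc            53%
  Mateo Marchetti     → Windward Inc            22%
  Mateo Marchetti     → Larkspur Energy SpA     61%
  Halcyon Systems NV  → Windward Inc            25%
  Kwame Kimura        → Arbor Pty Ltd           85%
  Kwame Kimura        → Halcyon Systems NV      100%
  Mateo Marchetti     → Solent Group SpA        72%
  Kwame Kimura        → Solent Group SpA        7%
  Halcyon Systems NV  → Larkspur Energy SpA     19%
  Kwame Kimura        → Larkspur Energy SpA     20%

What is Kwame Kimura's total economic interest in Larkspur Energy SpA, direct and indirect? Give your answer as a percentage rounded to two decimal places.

Kwame reaches Larkspur along 2 paths.
Direct stake: 20% = 20%.
Via Halcyon: 100% × 19% = 19%.
Total: 20% + 19% = 39%.
Rounded: 39.00%.

39.00%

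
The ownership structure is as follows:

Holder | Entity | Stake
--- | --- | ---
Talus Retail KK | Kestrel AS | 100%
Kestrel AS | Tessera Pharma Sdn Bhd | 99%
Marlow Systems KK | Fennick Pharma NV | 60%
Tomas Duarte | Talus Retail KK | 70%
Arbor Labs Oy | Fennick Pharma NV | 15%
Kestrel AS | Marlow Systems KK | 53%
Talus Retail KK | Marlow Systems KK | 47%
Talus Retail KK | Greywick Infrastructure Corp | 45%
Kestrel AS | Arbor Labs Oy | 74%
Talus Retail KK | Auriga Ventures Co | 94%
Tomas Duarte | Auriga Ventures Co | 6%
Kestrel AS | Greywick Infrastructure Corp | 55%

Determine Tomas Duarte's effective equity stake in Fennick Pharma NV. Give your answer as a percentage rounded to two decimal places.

49.77%

Tomas reaches Fennick along 3 paths.
Via Talus → Kestrel → Marlow: 70% × 100% × 53% × 60% = 22.26%.
Via Talus → Marlow: 70% × 47% × 60% = 19.74%.
Via Talus → Kestrel → Arbor: 70% × 100% × 74% × 15% = 7.77%.
Total: 22.26% + 19.74% + 7.77% = 49.77%.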